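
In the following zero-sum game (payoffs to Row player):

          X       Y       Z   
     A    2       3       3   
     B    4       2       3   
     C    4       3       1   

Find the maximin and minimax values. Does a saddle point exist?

Maximin = 2, Minimax = 3, Saddle: False

Work:
Row minimums: [2, 2, 1] → maximin = 2
Column maximums: [4, 3, 3] → minimax = 3
No saddle point (maximin ≠ minimax). Mixed strategy needed.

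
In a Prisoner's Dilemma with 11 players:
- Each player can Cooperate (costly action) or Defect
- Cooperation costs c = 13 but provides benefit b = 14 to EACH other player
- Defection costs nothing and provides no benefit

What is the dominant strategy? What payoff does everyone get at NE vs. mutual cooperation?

Dominant: Defect; NE payoff = 0; Coop payoff = 127

Work:
Defect dominates (saves cost c = 13, benefit to others is external)
NE: All defect → everyone gets 0
If all cooperate: each receives (10)×14 - 13 = 127
Social dilemma: 127 > 0 but NE gives 0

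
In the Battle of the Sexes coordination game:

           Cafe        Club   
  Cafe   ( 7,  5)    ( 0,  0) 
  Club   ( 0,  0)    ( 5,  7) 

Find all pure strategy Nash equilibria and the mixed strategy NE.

Pure NE: (Cafe, Cafe) and (Club, Club); Mixed NE: p = 0.5833, q = 0.4167

Work:
Check pure NE:
(Cafe, Cafe): (7, 5) - no unilateral deviation beneficial
(Club, Club): (5, 7) - no unilateral deviation beneficial
Mixed NE: P1 plays Cafe with p = 0.5833, P2 plays Cafe with q = 0.4167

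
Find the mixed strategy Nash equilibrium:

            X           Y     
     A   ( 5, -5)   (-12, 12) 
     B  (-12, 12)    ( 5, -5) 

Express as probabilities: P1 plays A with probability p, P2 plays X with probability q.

p = 0.5, q = 0.5

Work:
Find probabilities that make opponent indifferent:
P2 chooses q to make P1 indifferent between A and B
P1 chooses p to make P2 indifferent between X and Y
Mixed NE: P1 plays (A: 0.5, B: 0.5), P2 plays (X: 0.5, Y: 0.5)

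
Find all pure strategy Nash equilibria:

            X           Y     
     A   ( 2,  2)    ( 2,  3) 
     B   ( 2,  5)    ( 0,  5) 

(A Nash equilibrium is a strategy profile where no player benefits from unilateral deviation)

Nash equilibrium: (A, Y), (B, X)

Work:
Best responses:
  P1 vs X: payoffs [2, 2] → best response A/B (payoff 2)
  P1 vs Y: payoffs [2, 0] → best response A (payoff 2)
  P2 vs A: payoffs [2, 3] → best response Y (payoff 3)
  P2 vs B: payoffs [5, 5] → best response X/Y (payoff 5)
Mutual best responses: (A,Y), (B,X) → Nash equilibria.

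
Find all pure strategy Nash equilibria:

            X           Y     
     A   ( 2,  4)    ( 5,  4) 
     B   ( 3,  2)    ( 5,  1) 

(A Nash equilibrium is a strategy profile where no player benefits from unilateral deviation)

Nash equilibrium: (A, Y), (B, X)

Work:
Best responses:
  P1 vs X: payoffs [2, 3] → best response B (payoff 3)
  P1 vs Y: payoffs [5, 5] → best response A/B (payoff 5)
  P2 vs A: payoffs [4, 4] → best response X/Y (payoff 4)
  P2 vs B: payoffs [2, 1] → best response X (payoff 2)
Mutual best responses: (A,Y), (B,X) → Nash equilibria.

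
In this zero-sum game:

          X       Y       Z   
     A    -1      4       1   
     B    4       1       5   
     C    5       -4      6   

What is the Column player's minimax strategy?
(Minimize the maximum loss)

Column should play Y, value = 4

Work:
Column player minimizes Row's maximum payoff:
Column X: max payoff to Row = 5
Column Y: max payoff to Row = 4
Column Z: max payoff to Row = 6
Minimum is 4, achieved by column Y.
Minimax strategy: Y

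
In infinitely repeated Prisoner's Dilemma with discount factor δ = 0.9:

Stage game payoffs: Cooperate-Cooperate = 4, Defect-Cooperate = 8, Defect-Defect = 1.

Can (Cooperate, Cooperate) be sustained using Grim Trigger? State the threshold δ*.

δ* = 0.5714; since δ = 0.9 ≥ 0.5714, cooperation can be sustained

Work:
For Grim Trigger:
Cooperate forever: 4/(1-δ)
Defect then punished: 8 + 1·δ/(1-δ)
Need: 4/(1-δ) ≥ 8 + 1·δ/(1-δ)
Solving: δ ≥ (T-R)/(T-P) = (8-4)/(8-1) = 0.5714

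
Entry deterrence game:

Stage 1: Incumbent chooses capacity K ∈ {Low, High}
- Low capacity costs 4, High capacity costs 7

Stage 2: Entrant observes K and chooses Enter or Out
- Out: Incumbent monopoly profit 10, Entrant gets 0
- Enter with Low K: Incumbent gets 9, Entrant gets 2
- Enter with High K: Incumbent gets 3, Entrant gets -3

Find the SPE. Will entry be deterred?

SPE: (Low, Enter|Low, Out|High); Entry not deterred. Incumbent net profit = 5, Entrant gets 2

Work:
After Low K: Entrant enters (2 > 0)
After High K: Entrant stays out (-3 < 0)
Incumbent: Low → 9−4=5, High → 10−7=3
Incumbent chooses Low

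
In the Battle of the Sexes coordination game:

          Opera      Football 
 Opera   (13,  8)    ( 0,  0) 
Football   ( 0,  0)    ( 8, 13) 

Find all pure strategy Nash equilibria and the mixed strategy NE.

Pure NE: (Opera, Opera) and (Football, Football); Mixed NE: p = 0.619, q = 0.381

Work:
Check pure NE:
(Opera, Opera): (13, 8) - no unilateral deviation beneficial
(Football, Football): (8, 13) - no unilateral deviation beneficial
Mixed NE: P1 plays Opera with p = 0.619, P2 plays Opera with q = 0.381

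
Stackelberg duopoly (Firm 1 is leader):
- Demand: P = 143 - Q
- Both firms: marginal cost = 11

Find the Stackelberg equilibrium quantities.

q₁* (leader) = 66.0, q₂* (follower) = 33.0

Work:
Follower's reaction: q₂ = (a - c - q₁)/2
Leader substitutes: π₁ = q₁·(a - q₁ - (a-c-q₁)/2 - c)
FOC: q₁* = (143 - 11)/2 = 66.00
Then: q₂* = (143 - 11 - 66.0)/2 = 33.00
Leader has first-mover advantage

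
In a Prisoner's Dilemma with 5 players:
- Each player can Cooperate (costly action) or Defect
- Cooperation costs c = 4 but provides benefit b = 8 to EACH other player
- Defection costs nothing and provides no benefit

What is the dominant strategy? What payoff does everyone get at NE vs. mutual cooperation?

Dominant: Defect; NE payoff = 0; Coop payoff = 28

Work:
Defect dominates (saves cost c = 4, benefit to others is external)
NE: All defect → everyone gets 0
If all cooperate: each receives (4)×8 - 4 = 28
Social dilemma: 28 > 0 but NE gives 0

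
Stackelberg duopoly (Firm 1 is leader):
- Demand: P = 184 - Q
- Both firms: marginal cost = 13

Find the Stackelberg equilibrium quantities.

q₁* (leader) = 85.5, q₂* (follower) = 42.75

Work:
Follower's reaction: q₂ = (a - c - q₁)/2
Leader substitutes: π₁ = q₁·(a - q₁ - (a-c-q₁)/2 - c)
FOC: q₁* = (184 - 13)/2 = 85.50
Then: q₂* = (184 - 13 - 85.5)/2 = 42.75
Leader has first-mover advantage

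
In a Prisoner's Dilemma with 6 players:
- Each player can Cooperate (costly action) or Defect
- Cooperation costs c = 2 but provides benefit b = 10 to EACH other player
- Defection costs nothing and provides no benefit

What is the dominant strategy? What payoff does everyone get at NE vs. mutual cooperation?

Dominant: Defect; NE payoff = 0; Coop payoff = 48

Work:
Defect dominates (saves cost c = 2, benefit to others is external)
NE: All defect → everyone gets 0
If all cooperate: each receives (5)×10 - 2 = 48
Social dilemma: 48 > 0 but NE gives 0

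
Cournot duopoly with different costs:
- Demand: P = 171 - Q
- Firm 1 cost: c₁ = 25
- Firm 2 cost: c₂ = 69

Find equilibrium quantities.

q₁* = 63.33, q₂* = 19.33

Work:
Reaction: q₁ = (171 - 25 - q₂)/2
Reaction: q₂ = (171 - 69 - q₁)/2
Solve simultaneously:
q₁* = (171 - 2×25 + 69)/3 = 63.33
q₂* = (171 - 2×69 + 25)/3 = 19.33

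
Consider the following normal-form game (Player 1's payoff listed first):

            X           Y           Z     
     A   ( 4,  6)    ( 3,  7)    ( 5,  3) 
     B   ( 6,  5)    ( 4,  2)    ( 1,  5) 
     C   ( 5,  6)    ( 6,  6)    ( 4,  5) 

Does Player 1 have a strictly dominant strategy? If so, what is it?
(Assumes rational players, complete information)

No strictly dominant strategy exists for Player 1

Work:
A strategy strictly dominates another if it gives a strictly higher payoff against every opponent action. Compare each pair of P1's strategies column-by-column:
  A vs B: [4 vs 6, 3 vs 4, 5 vs 1] → A does not strictly dominate B (column X: 4 ≤ 6)
  A vs C: [4 vs 5, 3 vs 6, 5 vs 4] → A does not strictly dominate C (column X: 4 ≤ 5)
  B vs A: [6 vs 4, 4 vs 3, 1 vs 5] → B does not strictly dominate A (column Z: 1 ≤ 5)
  B vs C: [6 vs 5, 4 vs 6, 1 vs 4] → B does not strictly dominate C (column Y: 4 ≤ 6)
  C vs A: [5 vs 4, 6 vs 3, 4 vs 5] → C does not strictly dominate A (column Z: 4 ≤ 5)
  C vs B: [5 vs 6, 6 vs 4, 4 vs 1] → C does not strictly dominate B (column X: 5 ≤ 6)
No single strategy strictly dominates all others → no strictly dominant strategy.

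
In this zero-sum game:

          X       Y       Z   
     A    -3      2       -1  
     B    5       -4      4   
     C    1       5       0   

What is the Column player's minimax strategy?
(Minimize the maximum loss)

Column should play Z, value = 4

Work:
Column player minimizes Row's maximum payoff:
Column X: max payoff to Row = 5
Column Y: max payoff to Row = 5
Column Z: max payoff to Row = 4
Minimum is 4, achieved by column Z.
Minimax strategy: Z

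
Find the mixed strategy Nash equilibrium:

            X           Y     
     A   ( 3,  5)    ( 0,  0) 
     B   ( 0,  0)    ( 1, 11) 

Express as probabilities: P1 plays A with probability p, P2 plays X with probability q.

p = 0.6875, q = 0.25

Work:
Find probabilities that make opponent indifferent:
P2 chooses q to make P1 indifferent between A and B
P1 chooses p to make P2 indifferent between X and Y
Mixed NE: P1 plays (A: 0.6875, B: 0.3125), P2 plays (X: 0.25, Y: 0.75)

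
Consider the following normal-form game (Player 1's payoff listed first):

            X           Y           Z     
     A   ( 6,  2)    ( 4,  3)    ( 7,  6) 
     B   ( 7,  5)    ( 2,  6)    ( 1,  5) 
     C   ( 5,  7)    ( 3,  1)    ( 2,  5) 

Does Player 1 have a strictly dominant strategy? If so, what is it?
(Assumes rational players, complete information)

No strictly dominant strategy exists for Player 1

Work:
A strategy strictly dominates another if it gives a strictly higher payoff against every opponent action. Compare each pair of P1's strategies column-by-column:
  A vs B: [6 vs 7, 4 vs 2, 7 vs 1] → A does not strictly dominate B (column X: 6 ≤ 7)
  A vs C: [6 vs 5, 4 vs 3, 7 vs 2] → A strictly dominates C
  B vs A: [7 vs 6, 2 vs 4, 1 vs 7] → B does not strictly dominate A (column Y: 2 ≤ 4)
  B vs C: [7 vs 5, 2 vs 3, 1 vs 2] → B does not strictly dominate C (column Y: 2 ≤ 3)
  C vs A: [5 vs 6, 3 vs 4, 2 vs 7] → C does not strictly dominate A (column X: 5 ≤ 6)
  C vs B: [5 vs 7, 3 vs 2, 2 vs 1] → C does not strictly dominate B (column X: 5 ≤ 7)
No single strategy strictly dominates all others → no strictly dominant strategy.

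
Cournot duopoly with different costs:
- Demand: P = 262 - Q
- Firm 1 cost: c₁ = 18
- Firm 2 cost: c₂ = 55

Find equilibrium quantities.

q₁* = 93.67, q₂* = 56.67

Work:
Reaction: q₁ = (262 - 18 - q₂)/2
Reaction: q₂ = (262 - 55 - q₁)/2
Solve simultaneously:
q₁* = (262 - 2×18 + 55)/3 = 93.67
q₂* = (262 - 2×55 + 18)/3 = 56.67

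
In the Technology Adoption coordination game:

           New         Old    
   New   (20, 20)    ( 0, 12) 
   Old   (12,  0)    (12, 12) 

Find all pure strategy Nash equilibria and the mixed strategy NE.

Pure NE: (New, New) and (Old, Old); Mixed NE: p = 0.6, q = 0.6

Work:
Check pure NE:
(New, New): (20, 20) - no unilateral deviation beneficial
(Old, Old): (12, 12) - no unilateral deviation beneficial
Mixed NE: P1 plays New with p = 0.6, P2 plays New with q = 0.6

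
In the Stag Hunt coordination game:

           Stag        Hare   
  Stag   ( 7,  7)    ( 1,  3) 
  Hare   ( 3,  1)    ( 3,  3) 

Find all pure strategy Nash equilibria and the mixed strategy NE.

Pure NE: (Stag, Stag) and (Hare, Hare); Mixed NE: p = 0.3333, q = 0.3333

Work:
Check pure NE:
(Stag, Stag): (7, 7) - no unilateral deviation beneficial
(Hare, Hare): (3, 3) - no unilateral deviation beneficial
Mixed NE: P1 plays Stag with p = 0.3333, P2 plays Stag with q = 0.3333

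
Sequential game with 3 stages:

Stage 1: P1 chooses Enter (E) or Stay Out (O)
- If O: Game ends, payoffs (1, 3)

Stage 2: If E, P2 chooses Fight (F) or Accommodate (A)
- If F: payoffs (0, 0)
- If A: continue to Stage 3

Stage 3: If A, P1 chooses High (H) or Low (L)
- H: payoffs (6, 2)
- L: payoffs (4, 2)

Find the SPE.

SPE: (E, A, H); Outcome (6, 2)

Work:
Stage 3: P1 chooses H (6 vs 4)
Stage 2: P2: F->0, A->2 (anticipating H). Choose A
Stage 1: P1: O->1, E->6 (anticipating A, H). Choose E
SPE path: E -> A -> H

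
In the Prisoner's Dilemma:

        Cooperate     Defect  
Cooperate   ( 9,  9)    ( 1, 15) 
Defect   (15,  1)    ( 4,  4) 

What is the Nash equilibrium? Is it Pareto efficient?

(Defect, Defect) is NE; not Pareto efficient

Work:
Defect dominates Cooperate for both players:
If P2 cooperates: Defect (15) > Cooperate (9)
If P2 defects: Defect (4) > Cooperate (1)
NE: (Defect, Defect) with payoff (4, 4)
But (Cooperate, Cooperate) = (9, 9) Pareto dominates (4, 4)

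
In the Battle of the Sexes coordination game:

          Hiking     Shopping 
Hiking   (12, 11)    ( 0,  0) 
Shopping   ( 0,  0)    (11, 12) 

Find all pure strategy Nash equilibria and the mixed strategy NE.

Pure NE: (Hiking, Hiking) and (Shopping, Shopping); Mixed NE: p = 0.5217, q = 0.4783

Work:
Check pure NE:
(Hiking, Hiking): (12, 11) - no unilateral deviation beneficial
(Shopping, Shopping): (11, 12) - no unilateral deviation beneficial
Mixed NE: P1 plays Hiking with p = 0.5217, P2 plays Hiking with q = 0.4783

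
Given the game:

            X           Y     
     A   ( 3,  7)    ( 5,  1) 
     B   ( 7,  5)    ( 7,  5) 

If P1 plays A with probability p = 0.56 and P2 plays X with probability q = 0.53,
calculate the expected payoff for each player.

E[P1] = 5.2864, E[P2] = 4.5408

Work:
E[P1] = p·q·π₁(A,X) + p·(1-q)·π₁(A,Y) + (1-p)·q·π₁(B,X) + (1-p)·(1-q)·π₁(B,Y)
= 0.56·0.53·3 + 0.56·0.47·5 + 0.44·0.53·7 + 0.44·0.47·7
= 5.2864

E[P2] = 4.5408 (similar calculation)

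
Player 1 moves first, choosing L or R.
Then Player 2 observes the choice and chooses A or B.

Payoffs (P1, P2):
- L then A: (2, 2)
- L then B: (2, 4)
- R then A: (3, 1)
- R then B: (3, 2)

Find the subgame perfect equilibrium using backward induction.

P1 plays R, P2 plays B after L and B after R; Payoff (3, 2)

Work:
Backward induction:
After L: P2 chooses B → P1 gets 2
After R: P2 chooses B → P1 gets 3
P1 chooses R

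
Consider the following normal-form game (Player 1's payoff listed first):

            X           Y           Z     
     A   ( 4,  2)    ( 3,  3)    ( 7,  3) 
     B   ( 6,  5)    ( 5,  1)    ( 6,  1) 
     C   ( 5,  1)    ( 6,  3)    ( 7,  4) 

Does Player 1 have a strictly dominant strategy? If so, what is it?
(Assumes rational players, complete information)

No strictly dominant strategy exists for Player 1

Work:
A strategy strictly dominates another if it gives a strictly higher payoff against every opponent action. Compare each pair of P1's strategies column-by-column:
  A vs B: [4 vs 6, 3 vs 5, 7 vs 6] → A does not strictly dominate B (column X: 4 ≤ 6)
  A vs C: [4 vs 5, 3 vs 6, 7 vs 7] → A does not strictly dominate C (column X: 4 ≤ 5)
  B vs A: [6 vs 4, 5 vs 3, 6 vs 7] → B does not strictly dominate A (column Z: 6 ≤ 7)
  B vs C: [6 vs 5, 5 vs 6, 6 vs 7] → B does not strictly dominate C (column Y: 5 ≤ 6)
  C vs A: [5 vs 4, 6 vs 3, 7 vs 7] → C does not strictly dominate A (column Z: 7 ≤ 7)
  C vs B: [5 vs 6, 6 vs 5, 7 vs 6] → C does not strictly dominate B (column X: 5 ≤ 6)
No single strategy strictly dominates all others → no strictly dominant strategy.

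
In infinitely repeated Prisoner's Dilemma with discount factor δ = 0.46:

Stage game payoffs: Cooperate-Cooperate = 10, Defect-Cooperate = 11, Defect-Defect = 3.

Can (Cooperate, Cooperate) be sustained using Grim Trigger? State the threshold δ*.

δ* = 0.125; since δ = 0.46 ≥ 0.125, cooperation can be sustained

Work:
For Grim Trigger:
Cooperate forever: 10/(1-δ)
Defect then punished: 11 + 3·δ/(1-δ)
Need: 10/(1-δ) ≥ 11 + 3·δ/(1-δ)
Solving: δ ≥ (T-R)/(T-P) = (11-10)/(11-3) = 0.125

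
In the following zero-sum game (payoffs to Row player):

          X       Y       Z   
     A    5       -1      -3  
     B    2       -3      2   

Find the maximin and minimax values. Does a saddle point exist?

Maximin = -3, Minimax = -1, Saddle: False

Work:
Row minimums: [-3, -3] → maximin = -3
Column maximums: [5, -1, 2] → minimax = -1
No saddle point (maximin ≠ minimax). Mixed strategy needed.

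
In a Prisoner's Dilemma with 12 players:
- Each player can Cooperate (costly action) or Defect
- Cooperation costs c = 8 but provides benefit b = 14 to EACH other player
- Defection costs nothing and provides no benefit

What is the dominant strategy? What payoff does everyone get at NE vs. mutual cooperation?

Dominant: Defect; NE payoff = 0; Coop payoff = 146

Work:
Defect dominates (saves cost c = 8, benefit to others is external)
NE: All defect → everyone gets 0
If all cooperate: each receives (11)×14 - 8 = 146
Social dilemma: 146 > 0 but NE gives 0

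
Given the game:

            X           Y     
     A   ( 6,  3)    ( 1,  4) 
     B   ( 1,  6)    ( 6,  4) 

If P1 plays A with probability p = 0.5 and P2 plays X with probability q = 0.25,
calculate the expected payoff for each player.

E[P1] = 3.5, E[P2] = 4.125

Work:
E[P1] = p·q·π₁(A,X) + p·(1-q)·π₁(A,Y) + (1-p)·q·π₁(B,X) + (1-p)·(1-q)·π₁(B,Y)
= 0.5·0.25·6 + 0.5·0.75·1 + 0.5·0.25·1 + 0.5·0.75·6
= 3.5

E[P2] = 4.125 (similar calculation)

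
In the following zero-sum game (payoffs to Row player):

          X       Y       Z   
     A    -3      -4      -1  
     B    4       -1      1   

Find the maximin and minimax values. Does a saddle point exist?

Maximin = -1, Minimax = -1, Saddle: True

Work:
Row minimums: [-4, -1] → maximin = -1
Column maximums: [4, -1, 1] → minimax = -1
Saddle point exists! Game value = -1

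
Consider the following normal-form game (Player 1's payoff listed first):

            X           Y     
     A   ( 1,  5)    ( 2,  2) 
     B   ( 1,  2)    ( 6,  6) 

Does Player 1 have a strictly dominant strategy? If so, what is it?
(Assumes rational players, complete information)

No strictly dominant strategy exists for Player 1

Work:
A strategy strictly dominates another if it gives a strictly higher payoff against every opponent action. Compare each pair of P1's strategies column-by-column:
  A vs B: [1 vs 1, 2 vs 6] → A does not strictly dominate B (column X: 1 ≤ 1)
  B vs A: [1 vs 1, 6 vs 2] → B does not strictly dominate A (column X: 1 ≤ 1)
No single strategy strictly dominates all others → no strictly dominant strategy.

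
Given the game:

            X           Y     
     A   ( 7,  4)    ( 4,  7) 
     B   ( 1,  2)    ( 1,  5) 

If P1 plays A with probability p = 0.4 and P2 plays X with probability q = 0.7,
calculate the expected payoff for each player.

E[P1] = 3.04, E[P2] = 3.7

Work:
E[P1] = p·q·π₁(A,X) + p·(1-q)·π₁(A,Y) + (1-p)·q·π₁(B,X) + (1-p)·(1-q)·π₁(B,Y)
= 0.4·0.7·7 + 0.4·0.3·4 + 0.6·0.7·1 + 0.6·0.3·1
= 3.04

E[P2] = 3.7 (similar calculation)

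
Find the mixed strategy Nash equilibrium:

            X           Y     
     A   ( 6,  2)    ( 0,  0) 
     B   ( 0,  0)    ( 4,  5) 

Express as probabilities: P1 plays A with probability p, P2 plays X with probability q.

p = 0.7143, q = 0.4

Work:
Find probabilities that make opponent indifferent:
P2 chooses q to make P1 indifferent between A and B
P1 chooses p to make P2 indifferent between X and Y
Mixed NE: P1 plays (A: 0.7143, B: 0.2857), P2 plays (X: 0.4, Y: 0.6)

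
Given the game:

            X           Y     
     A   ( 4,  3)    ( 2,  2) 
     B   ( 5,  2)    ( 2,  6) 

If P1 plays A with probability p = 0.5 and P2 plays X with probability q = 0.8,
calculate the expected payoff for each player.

E[P1] = 4.0, E[P2] = 2.8

Work:
E[P1] = p·q·π₁(A,X) + p·(1-q)·π₁(A,Y) + (1-p)·q·π₁(B,X) + (1-p)·(1-q)·π₁(B,Y)
= 0.5·0.8·4 + 0.5·0.2·2 + 0.5·0.8·5 + 0.5·0.2·2
= 4.0

E[P2] = 2.8 (similar calculation)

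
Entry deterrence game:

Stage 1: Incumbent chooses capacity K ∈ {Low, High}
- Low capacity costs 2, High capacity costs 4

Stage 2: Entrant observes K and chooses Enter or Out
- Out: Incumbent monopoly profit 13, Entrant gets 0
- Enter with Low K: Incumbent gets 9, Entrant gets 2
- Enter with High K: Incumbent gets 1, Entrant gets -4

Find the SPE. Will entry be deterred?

SPE: (High, Enter|Low, Out|High); Entry deterred. Incumbent net profit = 9

Work:
After Low K: Entrant enters (2 > 0)
After High K: Entrant stays out (-4 < 0)
Incumbent: Low → 9−2=7, High → 13−4=9
Incumbent chooses High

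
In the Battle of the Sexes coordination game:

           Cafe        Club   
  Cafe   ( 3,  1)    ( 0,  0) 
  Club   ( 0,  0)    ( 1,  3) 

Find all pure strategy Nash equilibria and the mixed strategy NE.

Pure NE: (Cafe, Cafe) and (Club, Club); Mixed NE: p = 0.75, q = 0.25

Work:
Check pure NE:
(Cafe, Cafe): (3, 1) - no unilateral deviation beneficial
(Club, Club): (1, 3) - no unilateral deviation beneficial
Mixed NE: P1 plays Cafe with p = 0.75, P2 plays Cafe with q = 0.25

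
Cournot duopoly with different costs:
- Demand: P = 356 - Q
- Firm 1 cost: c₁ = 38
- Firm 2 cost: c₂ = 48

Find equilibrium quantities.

q₁* = 109.33, q₂* = 99.33

Work:
Reaction: q₁ = (356 - 38 - q₂)/2
Reaction: q₂ = (356 - 48 - q₁)/2
Solve simultaneously:
q₁* = (356 - 2×38 + 48)/3 = 109.33
q₂* = (356 - 2×48 + 38)/3 = 99.33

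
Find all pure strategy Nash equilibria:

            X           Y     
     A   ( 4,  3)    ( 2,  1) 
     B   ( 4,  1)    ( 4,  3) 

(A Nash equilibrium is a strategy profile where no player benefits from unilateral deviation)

Nash equilibrium: (A, X), (B, Y)

Work:
Best responses:
  P1 vs X: payoffs [4, 4] → best response A/B (payoff 4)
  P1 vs Y: payoffs [2, 4] → best response B (payoff 4)
  P2 vs A: payoffs [3, 1] → best response X (payoff 3)
  P2 vs B: payoffs [1, 3] → best response Y (payoff 3)
Mutual best responses: (A,X), (B,Y) → Nash equilibria.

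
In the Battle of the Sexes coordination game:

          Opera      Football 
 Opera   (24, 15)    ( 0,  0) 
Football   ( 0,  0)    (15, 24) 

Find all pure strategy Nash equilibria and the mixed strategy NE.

Pure NE: (Opera, Opera) and (Football, Football); Mixed NE: p = 0.6154, q = 0.3846

Work:
Check pure NE:
(Opera, Opera): (24, 15) - no unilateral deviation beneficial
(Football, Football): (15, 24) - no unilateral deviation beneficial
Mixed NE: P1 plays Opera with p = 0.6154, P2 plays Opera with q = 0.3846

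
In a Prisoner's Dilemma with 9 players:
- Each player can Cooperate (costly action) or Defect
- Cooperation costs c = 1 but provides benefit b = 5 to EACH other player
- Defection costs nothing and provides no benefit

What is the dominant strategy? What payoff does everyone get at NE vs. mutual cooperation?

Dominant: Defect; NE payoff = 0; Coop payoff = 39

Work:
Defect dominates (saves cost c = 1, benefit to others is external)
NE: All defect → everyone gets 0
If all cooperate: each receives (8)×5 - 1 = 39
Social dilemma: 39 > 0 but NE gives 0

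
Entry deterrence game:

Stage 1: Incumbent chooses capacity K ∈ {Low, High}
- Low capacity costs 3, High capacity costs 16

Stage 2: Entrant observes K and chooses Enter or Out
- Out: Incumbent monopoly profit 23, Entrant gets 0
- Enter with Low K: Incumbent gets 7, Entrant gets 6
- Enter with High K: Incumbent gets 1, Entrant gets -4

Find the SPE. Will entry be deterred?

SPE: (High, Enter|Low, Out|High); Entry deterred. Incumbent net profit = 7

Work:
After Low K: Entrant enters (6 > 0)
After High K: Entrant stays out (-4 < 0)
Incumbent: Low → 7−3=4, High → 23−16=7
Incumbent chooses High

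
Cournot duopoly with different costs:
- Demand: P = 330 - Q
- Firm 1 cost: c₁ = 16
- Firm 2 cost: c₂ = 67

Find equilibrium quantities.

q₁* = 121.67, q₂* = 70.67

Work:
Reaction: q₁ = (330 - 16 - q₂)/2
Reaction: q₂ = (330 - 67 - q₁)/2
Solve simultaneously:
q₁* = (330 - 2×16 + 67)/3 = 121.67
q₂* = (330 - 2×67 + 16)/3 = 70.67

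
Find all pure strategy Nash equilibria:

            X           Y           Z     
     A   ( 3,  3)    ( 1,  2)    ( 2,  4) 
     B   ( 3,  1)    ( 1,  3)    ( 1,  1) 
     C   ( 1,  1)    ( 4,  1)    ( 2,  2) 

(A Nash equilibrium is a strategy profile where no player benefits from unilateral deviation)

Nash equilibrium: (A, Z), (C, Z)

Work:
Best responses:
  P1 vs X: payoffs [3, 3, 1] → best response A/B (payoff 3)
  P1 vs Y: payoffs [1, 1, 4] → best response C (payoff 4)
  P1 vs Z: payoffs [2, 1, 2] → best response A/C (payoff 2)
  P2 vs A: payoffs [3, 2, 4] → best response Z (payoff 4)
  P2 vs B: payoffs [1, 3, 1] → best response Y (payoff 3)
  P2 vs C: payoffs [1, 1, 2] → best response Z (payoff 2)
Mutual best responses: (A,Z), (C,Z) → Nash equilibria.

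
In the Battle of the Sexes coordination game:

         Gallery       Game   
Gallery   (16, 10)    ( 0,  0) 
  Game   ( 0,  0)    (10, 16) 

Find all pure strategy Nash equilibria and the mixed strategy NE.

Pure NE: (Gallery, Gallery) and (Game, Game); Mixed NE: p = 0.6154, q = 0.3846

Work:
Check pure NE:
(Gallery, Gallery): (16, 10) - no unilateral deviation beneficial
(Game, Game): (10, 16) - no unilateral deviation beneficial
Mixed NE: P1 plays Gallery with p = 0.6154, P2 plays Gallery with q = 0.3846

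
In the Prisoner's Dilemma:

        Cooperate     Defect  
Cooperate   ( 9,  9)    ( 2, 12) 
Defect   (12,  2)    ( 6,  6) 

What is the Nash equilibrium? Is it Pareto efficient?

(Defect, Defect) is NE; not Pareto efficient

Work:
Defect dominates Cooperate for both players:
If P2 cooperates: Defect (12) > Cooperate (9)
If P2 defects: Defect (6) > Cooperate (2)
NE: (Defect, Defect) with payoff (6, 6)
But (Cooperate, Cooperate) = (9, 9) Pareto dominates (6, 6)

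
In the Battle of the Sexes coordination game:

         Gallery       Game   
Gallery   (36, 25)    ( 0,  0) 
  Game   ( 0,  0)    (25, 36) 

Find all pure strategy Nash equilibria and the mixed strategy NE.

Pure NE: (Gallery, Gallery) and (Game, Game); Mixed NE: p = 0.5902, q = 0.4098

Work:
Check pure NE:
(Gallery, Gallery): (36, 25) - no unilateral deviation beneficial
(Game, Game): (25, 36) - no unilateral deviation beneficial
Mixed NE: P1 plays Gallery with p = 0.5902, P2 plays Gallery with q = 0.4098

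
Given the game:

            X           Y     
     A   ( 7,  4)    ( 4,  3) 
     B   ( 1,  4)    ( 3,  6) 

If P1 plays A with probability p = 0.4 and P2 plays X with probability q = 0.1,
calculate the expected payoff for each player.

E[P1] = 3.4, E[P2] = 4.72

Work:
E[P1] = p·q·π₁(A,X) + p·(1-q)·π₁(A,Y) + (1-p)·q·π₁(B,X) + (1-p)·(1-q)·π₁(B,Y)
= 0.4·0.1·7 + 0.4·0.9·4 + 0.6·0.1·1 + 0.6·0.9·3
= 3.4

E[P2] = 4.72 (similar calculation)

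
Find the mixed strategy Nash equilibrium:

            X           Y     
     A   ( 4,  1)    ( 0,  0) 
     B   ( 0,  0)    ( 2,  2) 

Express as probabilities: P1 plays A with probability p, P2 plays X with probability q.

p = 0.6667, q = 0.3333

Work:
Find probabilities that make opponent indifferent:
P2 chooses q to make P1 indifferent between A and B
P1 chooses p to make P2 indifferent between X and Y
Mixed NE: P1 plays (A: 0.6667, B: 0.3333), P2 plays (X: 0.3333, Y: 0.6667)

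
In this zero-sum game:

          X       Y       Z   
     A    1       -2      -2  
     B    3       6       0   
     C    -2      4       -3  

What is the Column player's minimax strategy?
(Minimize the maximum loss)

Column should play Z, value = 0

Work:
Column player minimizes Row's maximum payoff:
Column X: max payoff to Row = 3
Column Y: max payoff to Row = 6
Column Z: max payoff to Row = 0
Minimum is 0, achieved by column Z.
Minimax strategy: Z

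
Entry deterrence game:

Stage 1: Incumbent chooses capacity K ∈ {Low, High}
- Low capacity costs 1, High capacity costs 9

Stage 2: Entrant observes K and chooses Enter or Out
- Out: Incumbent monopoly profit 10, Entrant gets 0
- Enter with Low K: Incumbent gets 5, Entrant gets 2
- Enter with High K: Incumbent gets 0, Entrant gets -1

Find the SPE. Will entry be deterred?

SPE: (Low, Enter|Low, Out|High); Entry not deterred. Incumbent net profit = 4, Entrant gets 2

Work:
After Low K: Entrant enters (2 > 0)
After High K: Entrant stays out (-1 < 0)
Incumbent: Low → 5−1=4, High → 10−9=1
Incumbent chooses Low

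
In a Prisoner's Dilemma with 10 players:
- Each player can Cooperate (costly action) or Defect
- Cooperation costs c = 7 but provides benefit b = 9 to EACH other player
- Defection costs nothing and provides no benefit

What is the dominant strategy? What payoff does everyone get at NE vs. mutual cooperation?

Dominant: Defect; NE payoff = 0; Coop payoff = 74

Work:
Defect dominates (saves cost c = 7, benefit to others is external)
NE: All defect → everyone gets 0
If all cooperate: each receives (9)×9 - 7 = 74
Social dilemma: 74 > 0 but NE gives 0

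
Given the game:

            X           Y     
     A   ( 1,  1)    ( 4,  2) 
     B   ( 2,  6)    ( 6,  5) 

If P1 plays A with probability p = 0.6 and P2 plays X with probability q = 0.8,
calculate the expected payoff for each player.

E[P1] = 2.08, E[P2] = 3.04

Work:
E[P1] = p·q·π₁(A,X) + p·(1-q)·π₁(A,Y) + (1-p)·q·π₁(B,X) + (1-p)·(1-q)·π₁(B,Y)
= 0.6·0.8·1 + 0.6·0.2·4 + 0.4·0.8·2 + 0.4·0.2·6
= 2.08

E[P2] = 3.04 (similar calculation)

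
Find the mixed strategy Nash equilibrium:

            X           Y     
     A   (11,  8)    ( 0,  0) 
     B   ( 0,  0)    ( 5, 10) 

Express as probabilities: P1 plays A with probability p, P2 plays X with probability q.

p = 0.5556, q = 0.3125

Work:
Find probabilities that make opponent indifferent:
P2 chooses q to make P1 indifferent between A and B
P1 chooses p to make P2 indifferent between X and Y
Mixed NE: P1 plays (A: 0.5556, B: 0.4444), P2 plays (X: 0.3125, Y: 0.6875)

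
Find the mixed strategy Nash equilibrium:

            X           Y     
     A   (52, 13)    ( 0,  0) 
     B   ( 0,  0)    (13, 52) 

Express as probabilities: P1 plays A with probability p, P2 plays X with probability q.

p = 0.8, q = 0.2

Work:
Find probabilities that make opponent indifferent:
P2 chooses q to make P1 indifferent between A and B
P1 chooses p to make P2 indifferent between X and Y
Mixed NE: P1 plays (A: 0.8, B: 0.2), P2 plays (X: 0.2, Y: 0.8)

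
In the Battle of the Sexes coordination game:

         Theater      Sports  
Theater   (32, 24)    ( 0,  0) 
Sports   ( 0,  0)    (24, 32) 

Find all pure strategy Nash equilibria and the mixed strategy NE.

Pure NE: (Theater, Theater) and (Sports, Sports); Mixed NE: p = 0.5714, q = 0.4286

Work:
Check pure NE:
(Theater, Theater): (32, 24) - no unilateral deviation beneficial
(Sports, Sports): (24, 32) - no unilateral deviation beneficial
Mixed NE: P1 plays Theater with p = 0.5714, P2 plays Theater with q = 0.4286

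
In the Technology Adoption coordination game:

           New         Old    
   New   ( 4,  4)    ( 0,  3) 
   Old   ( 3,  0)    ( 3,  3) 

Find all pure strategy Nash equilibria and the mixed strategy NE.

Pure NE: (New, New) and (Old, Old); Mixed NE: p = 0.75, q = 0.75

Work:
Check pure NE:
(New, New): (4, 4) - no unilateral deviation beneficial
(Old, Old): (3, 3) - no unilateral deviation beneficial
Mixed NE: P1 plays New with p = 0.75, P2 plays New with q = 0.75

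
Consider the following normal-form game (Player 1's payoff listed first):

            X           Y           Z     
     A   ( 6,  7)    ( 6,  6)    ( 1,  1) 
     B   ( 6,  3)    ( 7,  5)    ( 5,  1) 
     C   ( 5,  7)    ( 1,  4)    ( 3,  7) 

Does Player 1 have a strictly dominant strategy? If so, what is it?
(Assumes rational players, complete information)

No strictly dominant strategy exists for Player 1

Work:
A strategy strictly dominates another if it gives a strictly higher payoff against every opponent action. Compare each pair of P1's strategies column-by-column:
  A vs B: [6 vs 6, 6 vs 7, 1 vs 5] → A does not strictly dominate B (column X: 6 ≤ 6)
  A vs C: [6 vs 5, 6 vs 1, 1 vs 3] → A does not strictly dominate C (column Z: 1 ≤ 3)
  B vs A: [6 vs 6, 7 vs 6, 5 vs 1] → B does not strictly dominate A (column X: 6 ≤ 6)
  B vs C: [6 vs 5, 7 vs 1, 5 vs 3] → B strictly dominates C
  C vs A: [5 vs 6, 1 vs 6, 3 vs 1] → C does not strictly dominate A (column X: 5 ≤ 6)
  C vs B: [5 vs 6, 1 vs 7, 3 vs 5] → C does not strictly dominate B (column X: 5 ≤ 6)
No single strategy strictly dominates all others → no strictly dominant strategy.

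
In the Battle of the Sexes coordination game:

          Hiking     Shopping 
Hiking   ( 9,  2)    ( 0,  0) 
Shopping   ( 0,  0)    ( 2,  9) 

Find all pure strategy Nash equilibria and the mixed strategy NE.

Pure NE: (Hiking, Hiking) and (Shopping, Shopping); Mixed NE: p = 0.8182, q = 0.1818

Work:
Check pure NE:
(Hiking, Hiking): (9, 2) - no unilateral deviation beneficial
(Shopping, Shopping): (2, 9) - no unilateral deviation beneficial
Mixed NE: P1 plays Hiking with p = 0.8182, P2 plays Hiking with q = 0.1818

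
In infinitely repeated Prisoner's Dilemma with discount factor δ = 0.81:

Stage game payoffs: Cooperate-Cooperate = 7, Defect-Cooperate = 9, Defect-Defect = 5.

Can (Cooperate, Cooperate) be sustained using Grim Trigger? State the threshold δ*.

δ* = 0.5; since δ = 0.81 ≥ 0.5, cooperation can be sustained

Work:
For Grim Trigger:
Cooperate forever: 7/(1-δ)
Defect then punished: 9 + 5·δ/(1-δ)
Need: 7/(1-δ) ≥ 9 + 5·δ/(1-δ)
Solving: δ ≥ (T-R)/(T-P) = (9-7)/(9-5) = 0.5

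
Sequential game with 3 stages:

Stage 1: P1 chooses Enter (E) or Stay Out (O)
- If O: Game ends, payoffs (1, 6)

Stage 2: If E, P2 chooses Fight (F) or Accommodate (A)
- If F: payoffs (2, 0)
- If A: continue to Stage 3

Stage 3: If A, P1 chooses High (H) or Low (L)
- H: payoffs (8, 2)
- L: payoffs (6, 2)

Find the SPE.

SPE: (E, A, H); Outcome (8, 2)

Work:
Stage 3: P1 chooses H (8 vs 6)
Stage 2: P2: F->0, A->2 (anticipating H). Choose A
Stage 1: P1: O->1, E->8 (anticipating A, H). Choose E
SPE path: E -> A -> H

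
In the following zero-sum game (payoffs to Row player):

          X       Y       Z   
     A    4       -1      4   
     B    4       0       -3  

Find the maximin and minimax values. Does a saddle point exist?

Maximin = -1, Minimax = 0, Saddle: False

Work:
Row minimums: [-1, -3] → maximin = -1
Column maximums: [4, 0, 4] → minimax = 0
No saddle point (maximin ≠ minimax). Mixed strategy needed.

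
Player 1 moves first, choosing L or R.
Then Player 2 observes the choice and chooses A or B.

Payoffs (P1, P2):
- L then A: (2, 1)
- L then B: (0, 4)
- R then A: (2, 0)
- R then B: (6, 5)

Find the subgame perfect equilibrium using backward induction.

P1 plays R, P2 plays B after L and B after R; Payoff (6, 5)

Work:
Backward induction:
After L: P2 chooses B → P1 gets 0
After R: P2 chooses B → P1 gets 6
P1 chooses R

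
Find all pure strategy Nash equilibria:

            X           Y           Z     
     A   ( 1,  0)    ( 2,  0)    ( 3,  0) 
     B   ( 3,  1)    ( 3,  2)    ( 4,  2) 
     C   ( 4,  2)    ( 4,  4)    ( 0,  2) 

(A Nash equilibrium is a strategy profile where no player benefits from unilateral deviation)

Nash equilibrium: (B, Z), (C, Y)

Work:
Best responses:
  P1 vs X: payoffs [1, 3, 4] → best response C (payoff 4)
  P1 vs Y: payoffs [2, 3, 4] → best response C (payoff 4)
  P1 vs Z: payoffs [3, 4, 0] → best response B (payoff 4)
  P2 vs A: payoffs [0, 0, 0] → best response X/Y/Z (payoff 0)
  P2 vs B: payoffs [1, 2, 2] → best response Y/Z (payoff 2)
  P2 vs C: payoffs [2, 4, 2] → best response Y (payoff 4)
Mutual best responses: (B,Z), (C,Y) → Nash equilibria.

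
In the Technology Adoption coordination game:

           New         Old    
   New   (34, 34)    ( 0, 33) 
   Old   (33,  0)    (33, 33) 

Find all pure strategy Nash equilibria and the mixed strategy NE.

Pure NE: (New, New) and (Old, Old); Mixed NE: p = 0.9706, q = 0.9706

Work:
Check pure NE:
(New, New): (34, 34) - no unilateral deviation beneficial
(Old, Old): (33, 33) - no unilateral deviation beneficial
Mixed NE: P1 plays New with p = 0.9706, P2 plays New with q = 0.9706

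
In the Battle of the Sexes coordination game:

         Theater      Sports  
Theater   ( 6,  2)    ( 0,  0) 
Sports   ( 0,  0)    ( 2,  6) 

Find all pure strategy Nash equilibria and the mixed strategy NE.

Pure NE: (Theater, Theater) and (Sports, Sports); Mixed NE: p = 0.75, q = 0.25

Work:
Check pure NE:
(Theater, Theater): (6, 2) - no unilateral deviation beneficial
(Sports, Sports): (2, 6) - no unilateral deviation beneficial
Mixed NE: P1 plays Theater with p = 0.75, P2 plays Theater with q = 0.25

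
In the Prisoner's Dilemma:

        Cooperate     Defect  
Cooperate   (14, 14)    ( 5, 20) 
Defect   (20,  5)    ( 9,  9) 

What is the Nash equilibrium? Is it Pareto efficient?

(Defect, Defect) is NE; not Pareto efficient

Work:
Defect dominates Cooperate for both players:
If P2 cooperates: Defect (20) > Cooperate (14)
If P2 defects: Defect (9) > Cooperate (5)
NE: (Defect, Defect) with payoff (9, 9)
But (Cooperate, Cooperate) = (14, 14) Pareto dominates (9, 9)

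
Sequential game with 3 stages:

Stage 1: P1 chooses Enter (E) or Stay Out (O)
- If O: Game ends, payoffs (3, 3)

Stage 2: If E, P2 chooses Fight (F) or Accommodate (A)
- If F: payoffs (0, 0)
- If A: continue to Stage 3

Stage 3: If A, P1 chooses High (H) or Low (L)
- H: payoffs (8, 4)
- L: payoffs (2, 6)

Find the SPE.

SPE: (E, A, H); Outcome (8, 4)

Work:
Stage 3: P1 chooses H (8 vs 2)
Stage 2: P2: F->0, A->4 (anticipating H). Choose A
Stage 1: P1: O->3, E->8 (anticipating A, H). Choose E
SPE path: E -> A -> H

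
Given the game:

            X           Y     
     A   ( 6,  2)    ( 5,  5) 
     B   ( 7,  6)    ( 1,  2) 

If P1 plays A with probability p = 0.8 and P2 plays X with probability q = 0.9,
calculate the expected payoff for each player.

E[P1] = 6.0, E[P2] = 2.96

Work:
E[P1] = p·q·π₁(A,X) + p·(1-q)·π₁(A,Y) + (1-p)·q·π₁(B,X) + (1-p)·(1-q)·π₁(B,Y)
= 0.8·0.9·6 + 0.8·0.1·5 + 0.2·0.9·7 + 0.2·0.1·1
= 6.0

E[P2] = 2.96 (similar calculation)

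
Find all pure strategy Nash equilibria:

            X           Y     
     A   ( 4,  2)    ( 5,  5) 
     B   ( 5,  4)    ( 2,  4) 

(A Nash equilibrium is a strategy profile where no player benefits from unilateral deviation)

Nash equilibrium: (A, Y), (B, X)

Work:
Best responses:
  P1 vs X: payoffs [4, 5] → best response B (payoff 5)
  P1 vs Y: payoffs [5, 2] → best response A (payoff 5)
  P2 vs A: payoffs [2, 5] → best response Y (payoff 5)
  P2 vs B: payoffs [4, 4] → best response X/Y (payoff 4)
Mutual best responses: (A,Y), (B,X) → Nash equilibria.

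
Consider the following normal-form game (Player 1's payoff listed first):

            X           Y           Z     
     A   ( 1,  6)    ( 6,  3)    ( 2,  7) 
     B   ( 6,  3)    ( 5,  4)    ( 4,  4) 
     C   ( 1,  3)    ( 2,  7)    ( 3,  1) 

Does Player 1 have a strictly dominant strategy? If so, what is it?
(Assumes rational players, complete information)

No strictly dominant strategy exists for Player 1

Work:
A strategy strictly dominates another if it gives a strictly higher payoff against every opponent action. Compare each pair of P1's strategies column-by-column:
  A vs B: [1 vs 6, 6 vs 5, 2 vs 4] → A does not strictly dominate B (column X: 1 ≤ 6)
  A vs C: [1 vs 1, 6 vs 2, 2 vs 3] → A does not strictly dominate C (column X: 1 ≤ 1)
  B vs A: [6 vs 1, 5 vs 6, 4 vs 2] → B does not strictly dominate A (column Y: 5 ≤ 6)
  B vs C: [6 vs 1, 5 vs 2, 4 vs 3] → B strictly dominates C
  C vs A: [1 vs 1, 2 vs 6, 3 vs 2] → C does not strictly dominate A (column X: 1 ≤ 1)
  C vs B: [1 vs 6, 2 vs 5, 3 vs 4] → C does not strictly dominate B (column X: 1 ≤ 6)
No single strategy strictly dominates all others → no strictly dominant strategy.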